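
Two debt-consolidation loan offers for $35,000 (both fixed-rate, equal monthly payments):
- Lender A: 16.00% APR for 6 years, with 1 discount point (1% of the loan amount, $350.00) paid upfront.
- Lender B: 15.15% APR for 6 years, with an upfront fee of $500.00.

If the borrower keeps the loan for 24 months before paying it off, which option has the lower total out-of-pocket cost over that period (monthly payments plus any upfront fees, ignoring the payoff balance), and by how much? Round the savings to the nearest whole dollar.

Lender B by $241

Lender A: at 16.00% the monthly rate is 0.0133333, so the payment is 35,000 × 0.0133333 / (1 − 1.0133333^−72) = $759.21.
Lender B: monthly rate = 15.15%/12 = 0.0126250; payment = 35,000 × 0.0126250 / (1 − (1+0.0126250)^−72) = $742.93.
Over 24 months: Lender A costs 24 × $759.21 + $350.00 = $18,571.04; Lender B costs 24 × $742.93 + $500.00 = $18,330.32.
Lender B is cheaper by $18,571.04 − $18,330.32 = $240.72.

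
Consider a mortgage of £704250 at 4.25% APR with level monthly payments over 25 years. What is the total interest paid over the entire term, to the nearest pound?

£440,307

At 4.25% the monthly rate is 0.0035417, so the payment is 704,250 × 0.0035417 / (1 − 1.0035417^−300) = £3,815.19.
Total paid = 300 × £3,815.19 = £1,144,557.00; interest = £1,144,557.00 − £704,250 = £440,307.00.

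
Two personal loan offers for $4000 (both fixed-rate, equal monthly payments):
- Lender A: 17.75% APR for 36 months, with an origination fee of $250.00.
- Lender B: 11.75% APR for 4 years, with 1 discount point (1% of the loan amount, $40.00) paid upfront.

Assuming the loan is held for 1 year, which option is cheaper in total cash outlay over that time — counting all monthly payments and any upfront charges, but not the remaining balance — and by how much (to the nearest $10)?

Lender A: monthly rate = 17.75%/12 = 0.0147917; payment = 4,000 × 0.0147917 / (1 − (1+0.0147917)^−36) = $144.11.
Lender B: at 11.75% the monthly rate is 0.0097917, so the payment is 4,000 × 0.0097917 / (1 − 1.0097917^−48) = $104.85.
Over 12 months: Lender A costs 12 × $144.11 + $250.00 = $1,979.32; Lender B costs 12 × $104.85 + $40.00 = $1,298.20.
Lender B is cheaper by $1,979.32 − $1,298.20 = $681.12.

Lender B by $680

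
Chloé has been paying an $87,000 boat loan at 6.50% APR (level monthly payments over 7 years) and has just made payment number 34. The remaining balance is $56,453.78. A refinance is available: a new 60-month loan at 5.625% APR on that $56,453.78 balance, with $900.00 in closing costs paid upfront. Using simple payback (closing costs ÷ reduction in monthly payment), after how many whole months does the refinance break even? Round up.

Current payment = 87,000 × 6.5%/12 / (1 − (1+0.0054167)^−84) = $1,291.90.
Refinanced payment = 56,453.78 × 0.0046875 / (1 − (1+0.0046875)^−60) = $1,081.59.
Monthly savings = $1,291.90 − $1,081.59 = $210.31.
Break-even = $900.00 / $210.31 = 4.28 → 5 months.

5 months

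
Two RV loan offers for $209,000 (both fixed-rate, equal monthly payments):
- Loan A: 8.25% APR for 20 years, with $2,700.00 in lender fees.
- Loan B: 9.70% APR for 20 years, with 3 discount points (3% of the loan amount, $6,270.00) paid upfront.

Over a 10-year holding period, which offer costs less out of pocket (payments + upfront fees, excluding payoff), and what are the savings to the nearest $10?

Loan A by $26,940

Loan A: at 8.25% the monthly rate is 0.0068750, so the payment is 209,000 × 0.0068750 / (1 − 1.0068750^−240) = $1,780.82.
Loan B: monthly rate = 9.7%/12 = 0.0080833; payment = 209,000 × 0.0080833 / (1 − (1+0.0080833)^−240) = $1,975.53.
Over 120 months: Loan A costs 120 × $1,780.82 + $2,700.00 = $216,398.40; Loan B costs 120 × $1,975.53 + $6,270.00 = $243,333.60.
Loan A is cheaper by $243,333.60 − $216,398.40 = $26,935.20.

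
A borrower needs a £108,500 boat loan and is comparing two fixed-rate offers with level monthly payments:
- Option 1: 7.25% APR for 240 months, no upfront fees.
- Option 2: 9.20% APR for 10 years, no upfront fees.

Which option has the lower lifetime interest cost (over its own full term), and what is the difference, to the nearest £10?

Option 2 by £39,470

Option 1: at 7.25% the monthly rate is 0.0060417, so the payment is 108,500 × 0.0060417 / (1 − 1.0060417^−240) = £857.56.
Total interest on Option 1 = 240 × £857.56 − £108,500 = £97,314.40.
Option 2: at 9.20% the monthly rate is 0.0076667, so the payment is 108,500 × 0.0076667 / (1 − 1.0076667^−120) = £1,386.20.
Total interest on Option 2 = 120 × £1,386.20 − £108,500 = £57,844.00.
Option 2 is lower by £39,470.40.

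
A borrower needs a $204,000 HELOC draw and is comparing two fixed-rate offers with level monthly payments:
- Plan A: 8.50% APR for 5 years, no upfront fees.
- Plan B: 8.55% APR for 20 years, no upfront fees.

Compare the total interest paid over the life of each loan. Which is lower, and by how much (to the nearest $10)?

Plan A: at 8.50% the monthly rate is 0.0070833, so the payment is 204,000 × 0.0070833 / (1 − 1.0070833^−60) = $4,185.37.
Total interest on Plan A = 60 × $4,185.37 − $204,000 = $47,122.20.
Plan B: at 8.55% the monthly rate is 0.0071250, so the payment is 204,000 × 0.0071250 / (1 − 1.0071250^−240) = $1,776.82.
Total interest on Plan B = 240 × $1,776.82 − $204,000 = $222,436.80.
Plan A is lower by $175,314.60.

Plan A by $175,310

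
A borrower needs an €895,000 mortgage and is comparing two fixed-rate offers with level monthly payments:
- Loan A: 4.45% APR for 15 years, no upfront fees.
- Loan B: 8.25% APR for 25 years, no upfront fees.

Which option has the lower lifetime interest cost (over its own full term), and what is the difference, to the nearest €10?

Loan A: at 4.45% the monthly rate is 0.0037083, so the payment is 895,000 × 0.0037083 / (1 − 1.0037083^−180) = €6,823.84.
Total interest on Loan A = 180 × €6,823.84 − €895,000 = €333,291.20.
Loan B: at 8.25% the monthly rate is 0.0068750, so the payment is 895,000 × 0.0068750 / (1 − 1.0068750^−300) = €7,056.63.
Total interest on Loan B = 300 × €7,056.63 − €895,000 = €1,221,989.00.
Loan A is lower by €888,697.80.

Loan A by €888,700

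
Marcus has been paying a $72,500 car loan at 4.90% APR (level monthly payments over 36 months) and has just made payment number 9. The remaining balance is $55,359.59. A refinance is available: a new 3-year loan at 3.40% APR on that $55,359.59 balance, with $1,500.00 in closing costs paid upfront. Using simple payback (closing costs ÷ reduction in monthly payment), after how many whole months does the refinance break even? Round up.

Current payment = 72,500 × 4.9%/12 / (1 − (1+0.0040833)^−36) = $2,169.64.
Refinanced payment = 55,359.59 × 0.0028333 / (1 − (1+0.0028333)^−36) = $1,619.70.
Monthly savings = $2,169.64 − $1,619.70 = $549.94.
Break-even = $1,500.00 / $549.94 = 2.73 → 3 months.

3 months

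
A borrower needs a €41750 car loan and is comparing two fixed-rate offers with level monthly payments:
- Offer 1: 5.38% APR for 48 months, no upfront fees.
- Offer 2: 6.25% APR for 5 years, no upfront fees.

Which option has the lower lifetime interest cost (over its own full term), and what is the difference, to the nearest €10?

Offer 1: at 5.38% the monthly rate is 0.0044833, so the payment is 41,750 × 0.0044833 / (1 − 1.0044833^−48) = €968.68.
Total interest on Offer 1 = 48 × €968.68 − €41,750 = €4,746.64.
Offer 2: at 6.25% the monthly rate is 0.0052083, so the payment is 41,750 × 0.0052083 / (1 − 1.0052083^−60) = €812.01.
Total interest on Offer 2 = 60 × €812.01 − €41,750 = €6,970.60.
Offer 1 is lower by €2,223.96.

Offer 1 by €2,220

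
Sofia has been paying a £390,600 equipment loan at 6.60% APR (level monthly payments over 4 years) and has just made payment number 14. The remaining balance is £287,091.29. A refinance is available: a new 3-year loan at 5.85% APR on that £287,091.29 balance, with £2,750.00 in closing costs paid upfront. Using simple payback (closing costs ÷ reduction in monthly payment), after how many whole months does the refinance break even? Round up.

Current payment = 390,600 × 6.6%/12 / (1 − (1+0.0055000)^−48) = £9,281.09.
Refinanced payment = 287,091.29 × 0.0048750 / (1 − (1+0.0048750)^−36) = £8,714.37.
Monthly savings = £9,281.09 − £8,714.37 = £566.72.
Break-even = £2,750.00 / £566.72 = 4.85 → 5 months.

5 months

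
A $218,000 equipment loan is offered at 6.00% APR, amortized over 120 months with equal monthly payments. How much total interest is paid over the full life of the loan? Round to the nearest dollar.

Monthly rate = 6%/12 = 0.0050000; payment = 218,000 × 0.0050000 / (1 − (1+0.0050000)^−120) = $2,420.25.
Total paid = 120 × $2,420.25 = $290,430.00; interest = $290,430.00 − $218,000 = $72,430.00.

$72,430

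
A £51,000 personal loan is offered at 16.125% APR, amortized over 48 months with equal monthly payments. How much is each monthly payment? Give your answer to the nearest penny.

At 16.125% the monthly rate is 0.0134375, so the payment is 51,000 × 0.0134375 / (1 − 1.0134375^−48) = £1,448.62.

£1,448.62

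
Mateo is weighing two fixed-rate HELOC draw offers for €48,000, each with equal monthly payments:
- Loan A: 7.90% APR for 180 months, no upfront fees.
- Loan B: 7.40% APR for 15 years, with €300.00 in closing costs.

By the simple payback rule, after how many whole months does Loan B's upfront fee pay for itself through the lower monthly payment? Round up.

Loan A: monthly rate = 7.9%/12 = 0.0065833; payment = 48,000 × 0.0065833 / (1 − (1+0.0065833)^−180) = €455.95.
Loan B: at 7.40% the monthly rate is 0.0061667, so the payment is 48,000 × 0.0061667 / (1 − 1.0061667^−180) = €442.24.
Monthly savings = €455.95 − €442.24 = €13.71.
Break-even = €300.00 / €13.71 = 21.88 → 22 months.

22 months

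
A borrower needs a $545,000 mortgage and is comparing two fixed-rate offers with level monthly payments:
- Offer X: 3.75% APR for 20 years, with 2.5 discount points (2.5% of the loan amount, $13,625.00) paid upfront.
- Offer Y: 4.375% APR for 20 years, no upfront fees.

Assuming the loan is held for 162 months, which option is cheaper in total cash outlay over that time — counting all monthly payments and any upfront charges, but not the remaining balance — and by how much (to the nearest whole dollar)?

Offer X: at 3.75% the monthly rate is 0.0031250, so the payment is 545,000 × 0.0031250 / (1 − 1.0031250^−240) = $3,231.24.
Offer Y: at 4.375% the monthly rate is 0.0036458, so the payment is 545,000 × 0.0036458 / (1 − 1.0036458^−240) = $3,411.27.
Over 162 months: Offer X costs 162 × $3,231.24 + $13,625.00 = $537,085.88; Offer Y costs 162 × $3,411.27 = $552,625.74.
Offer X is cheaper by $552,625.74 − $537,085.88 = $15,539.86.

Offer X by $15,540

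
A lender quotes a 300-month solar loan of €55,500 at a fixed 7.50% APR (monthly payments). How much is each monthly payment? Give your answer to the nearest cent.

€410.14

At 7.50% the monthly rate is 0.0062500, so the payment is 55,500 × 0.0062500 / (1 − 1.0062500^−300) = €410.14.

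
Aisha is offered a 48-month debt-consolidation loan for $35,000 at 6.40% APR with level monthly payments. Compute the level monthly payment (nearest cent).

$828.41

Monthly rate = 6.4%/12 = 0.0053333; payment = 35,000 × 0.0053333 / (1 − (1+0.0053333)^−48) = $828.41.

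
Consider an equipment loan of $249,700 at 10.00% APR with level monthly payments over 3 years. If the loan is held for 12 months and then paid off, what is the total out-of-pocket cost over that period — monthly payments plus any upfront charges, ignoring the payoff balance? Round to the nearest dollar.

$96,685

At 10.00% the monthly rate is 0.0083333, so the payment is 249,700 × 0.0083333 / (1 − 1.0083333^−36) = $8,057.12.
Total outlay = 12 × $8,057.12 = $96,685.44.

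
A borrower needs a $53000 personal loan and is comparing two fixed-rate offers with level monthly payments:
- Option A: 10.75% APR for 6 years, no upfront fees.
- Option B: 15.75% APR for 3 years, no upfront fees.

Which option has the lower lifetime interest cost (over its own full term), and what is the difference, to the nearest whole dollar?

Option B by $5,302

Option A: at 10.75% the monthly rate is 0.0089583, so the payment is 53,000 × 0.0089583 / (1 − 1.0089583^−72) = $1,002.03.
Total interest on Option A = 72 × $1,002.03 − $53,000 = $19,146.16.
Option B: at 15.75% the monthly rate is 0.0131250, so the payment is 53,000 × 0.0131250 / (1 − 1.0131250^−36) = $1,856.79.
Total interest on Option B = 36 × $1,856.79 − $53,000 = $13,844.44.
Option B is lower by $5,301.72.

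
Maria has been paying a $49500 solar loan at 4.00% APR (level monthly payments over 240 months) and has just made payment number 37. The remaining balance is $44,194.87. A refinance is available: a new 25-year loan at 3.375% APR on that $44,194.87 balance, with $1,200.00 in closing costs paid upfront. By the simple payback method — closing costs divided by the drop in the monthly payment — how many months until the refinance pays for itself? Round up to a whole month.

Current payment = 49,500 × 4%/12 / (1 − (1+0.0033333)^−240) = $299.96.
Refinanced payment = 44,194.87 × 0.0028125 / (1 − (1+0.0028125)^−300) = $218.30.
Monthly savings = $299.96 − $218.30 = $81.66.
Break-even = $1,200.00 / $81.66 = 14.70 → 15 months.

15 months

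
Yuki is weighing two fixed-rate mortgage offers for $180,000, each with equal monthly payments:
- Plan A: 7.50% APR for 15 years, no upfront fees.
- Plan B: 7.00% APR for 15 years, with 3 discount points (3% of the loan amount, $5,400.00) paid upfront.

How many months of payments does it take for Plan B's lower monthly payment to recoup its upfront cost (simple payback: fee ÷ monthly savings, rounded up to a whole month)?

Plan A: monthly rate = 7.5%/12 = 0.0062500; payment = 180,000 × 0.0062500 / (1 − (1+0.0062500)^−180) = $1,668.62.
Plan B: monthly rate = 7%/12 = 0.0058333; payment = 180,000 × 0.0058333 / (1 − (1+0.0058333)^−180) = $1,617.89.
Monthly savings = $1,668.62 − $1,617.89 = $50.73.
Break-even = $5,400.00 / $50.73 = 106.45 → 107 months.

107 months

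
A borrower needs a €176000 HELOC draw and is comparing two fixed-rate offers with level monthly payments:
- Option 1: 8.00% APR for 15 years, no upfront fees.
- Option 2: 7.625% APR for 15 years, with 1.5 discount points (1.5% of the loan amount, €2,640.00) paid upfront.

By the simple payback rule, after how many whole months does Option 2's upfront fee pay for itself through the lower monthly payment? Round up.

Option 1: monthly rate = 8%/12 = 0.0066667; payment = 176,000 × 0.0066667 / (1 − (1+0.0066667)^−180) = €1,681.95.
Option 2: at 7.625% the monthly rate is 0.0063542, so the payment is 176,000 × 0.0063542 / (1 − 1.0063542^−180) = €1,644.07.
Monthly savings = €1,681.95 − €1,644.07 = €37.88.
Break-even = €2,640.00 / €37.88 = 69.69 → 70 months.

70 months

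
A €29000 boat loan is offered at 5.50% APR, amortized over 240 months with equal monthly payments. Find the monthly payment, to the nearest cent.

€199.49

At 5.50% the monthly rate is 0.0045833, so the payment is 29,000 × 0.0045833 / (1 − 1.0045833^−240) = €199.49.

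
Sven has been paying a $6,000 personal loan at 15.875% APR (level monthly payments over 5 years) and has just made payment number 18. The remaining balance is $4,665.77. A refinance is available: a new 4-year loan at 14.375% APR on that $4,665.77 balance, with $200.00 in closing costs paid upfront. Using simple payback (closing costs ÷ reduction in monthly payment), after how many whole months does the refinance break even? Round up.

12 months

Current payment = 6,000 × 15.875%/12 / (1 − (1+0.0132292)^−60) = $145.51.
Refinanced payment = 4,665.77 × 0.0119792 / (1 − (1+0.0119792)^−48) = $128.38.
Monthly savings = $145.51 − $128.38 = $17.13.
Break-even = $200.00 / $17.13 = 11.68 → 12 months.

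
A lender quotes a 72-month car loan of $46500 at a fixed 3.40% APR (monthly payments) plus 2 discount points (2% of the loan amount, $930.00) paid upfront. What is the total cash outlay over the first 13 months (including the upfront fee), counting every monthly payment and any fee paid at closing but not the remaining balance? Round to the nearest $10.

$10,220

Monthly rate = 3.4%/12 = 0.0028333; payment = 46,500 × 0.0028333 / (1 − (1+0.0028333)^−72) = $714.86.
Total outlay = 13 × $714.86 + $930.00 = $10,223.18.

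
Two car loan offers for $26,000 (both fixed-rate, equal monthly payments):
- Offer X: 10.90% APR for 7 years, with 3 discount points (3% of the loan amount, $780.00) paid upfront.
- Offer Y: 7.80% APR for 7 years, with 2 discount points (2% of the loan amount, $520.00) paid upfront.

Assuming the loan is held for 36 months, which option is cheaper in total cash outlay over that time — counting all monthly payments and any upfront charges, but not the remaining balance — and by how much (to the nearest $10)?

Offer X: monthly rate = 10.9%/12 = 0.0090833; payment = 26,000 × 0.0090833 / (1 − (1+0.0090833)^−84) = $443.82.
Offer Y: monthly rate = 7.8%/12 = 0.0065000; payment = 26,000 × 0.0065000 / (1 − (1+0.0065000)^−84) = $402.66.
Over 36 months: Offer X costs 36 × $443.82 + $780.00 = $16,757.52; Offer Y costs 36 × $402.66 + $520.00 = $15,015.76.
Offer Y is cheaper by $16,757.52 − $15,015.76 = $1,741.76.

Offer Y by $1,740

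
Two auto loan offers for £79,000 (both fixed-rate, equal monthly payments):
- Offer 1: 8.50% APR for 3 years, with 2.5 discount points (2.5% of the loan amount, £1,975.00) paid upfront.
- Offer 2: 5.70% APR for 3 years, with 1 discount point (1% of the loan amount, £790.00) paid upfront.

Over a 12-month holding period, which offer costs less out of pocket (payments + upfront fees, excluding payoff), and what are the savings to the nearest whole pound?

Offer 1: at 8.50% the monthly rate is 0.0070833, so the payment is 79,000 × 0.0070833 / (1 − 1.0070833^−36) = £2,493.84.
Offer 2: monthly rate = 5.7%/12 = 0.0047500; payment = 79,000 × 0.0047500 / (1 − (1+0.0047500)^−36) = £2,392.61.
Over 12 months: Offer 1 costs 12 × £2,493.84 + £1,975.00 = £31,901.08; Offer 2 costs 12 × £2,392.61 + £790.00 = £29,501.32.
Offer 2 is cheaper by £31,901.08 − £29,501.32 = £2,399.76.

Offer 2 by £2,400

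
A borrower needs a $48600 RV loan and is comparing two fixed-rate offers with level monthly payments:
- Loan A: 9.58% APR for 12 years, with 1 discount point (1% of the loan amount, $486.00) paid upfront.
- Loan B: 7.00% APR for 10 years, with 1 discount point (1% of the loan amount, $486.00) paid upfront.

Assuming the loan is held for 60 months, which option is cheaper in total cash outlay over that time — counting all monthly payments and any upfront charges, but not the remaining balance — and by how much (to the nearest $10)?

Loan B by $290

Loan A: monthly rate = 9.58%/12 = 0.0079833; payment = 48,600 × 0.0079833 / (1 − (1+0.0079833)^−144) = $569.08.
Loan B: monthly rate = 7%/12 = 0.0058333; payment = 48,600 × 0.0058333 / (1 − (1+0.0058333)^−120) = $564.29.
Over 60 months: Loan A costs 60 × $569.08 + $486.00 = $34,630.80; Loan B costs 60 × $564.29 + $486.00 = $34,343.40.
Loan B is cheaper by $34,630.80 − $34,343.40 = $287.40.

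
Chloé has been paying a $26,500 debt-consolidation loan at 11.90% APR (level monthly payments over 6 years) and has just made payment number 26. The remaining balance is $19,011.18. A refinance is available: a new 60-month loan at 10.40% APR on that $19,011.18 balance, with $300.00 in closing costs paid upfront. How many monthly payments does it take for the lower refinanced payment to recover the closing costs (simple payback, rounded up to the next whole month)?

Current payment = 26,500 × 11.9%/12 / (1 − (1+0.0099167)^−72) = $516.70.
Refinanced payment = 19,011.18 × 0.0086667 / (1 − (1+0.0086667)^−60) = $407.68.
Monthly savings = $516.70 − $407.68 = $109.02.
Break-even = $300.00 / $109.02 = 2.75 → 3 months.

3 months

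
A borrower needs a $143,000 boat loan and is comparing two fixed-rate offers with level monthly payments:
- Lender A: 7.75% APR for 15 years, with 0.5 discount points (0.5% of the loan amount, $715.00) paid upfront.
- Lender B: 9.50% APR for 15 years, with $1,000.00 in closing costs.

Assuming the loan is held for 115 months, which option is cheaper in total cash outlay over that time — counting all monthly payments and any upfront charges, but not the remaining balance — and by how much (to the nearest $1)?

Lender A: monthly rate = 7.75%/12 = 0.0064583; payment = 143,000 × 0.0064583 / (1 − (1+0.0064583)^−180) = $1,346.02.
Lender B: at 9.50% the monthly rate is 0.0079167, so the payment is 143,000 × 0.0079167 / (1 − 1.0079167^−180) = $1,493.24.
Over 115 months: Lender A costs 115 × $1,346.02 + $715.00 = $155,507.30; Lender B costs 115 × $1,493.24 + $1,000.00 = $172,722.60.
Lender A is cheaper by $172,722.60 − $155,507.30 = $17,215.30.

Lender A by $17,215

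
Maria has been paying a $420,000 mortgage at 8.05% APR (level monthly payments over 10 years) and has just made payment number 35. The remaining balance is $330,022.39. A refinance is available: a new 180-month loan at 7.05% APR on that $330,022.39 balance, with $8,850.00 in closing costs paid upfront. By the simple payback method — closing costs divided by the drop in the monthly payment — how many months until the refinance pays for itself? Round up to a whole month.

5 months

Current payment = 420,000 × 8.05%/12 / (1 − (1+0.0067083)^−120) = $5,106.86.
Refinanced payment = 330,022.39 × 0.0058750 / (1 − (1+0.0058750)^−180) = $2,975.57.
Monthly savings = $5,106.86 − $2,975.57 = $2,131.29.
Break-even = $8,850.00 / $2,131.29 = 4.15 → 5 months.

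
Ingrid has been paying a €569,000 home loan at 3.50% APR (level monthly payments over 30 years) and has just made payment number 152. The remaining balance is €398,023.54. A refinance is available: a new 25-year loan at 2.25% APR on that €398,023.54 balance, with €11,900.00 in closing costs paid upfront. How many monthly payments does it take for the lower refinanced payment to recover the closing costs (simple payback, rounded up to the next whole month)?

15 months

Current payment = 569,000 × 3.5%/12 / (1 − (1+0.0029167)^−360) = €2,555.06.
Refinanced payment = 398,023.54 × 0.0018750 / (1 − (1+0.0018750)^−300) = €1,735.90.
Monthly savings = €2,555.06 − €1,735.90 = €819.16.
Break-even = €11,900.00 / €819.16 = 14.53 → 15 months.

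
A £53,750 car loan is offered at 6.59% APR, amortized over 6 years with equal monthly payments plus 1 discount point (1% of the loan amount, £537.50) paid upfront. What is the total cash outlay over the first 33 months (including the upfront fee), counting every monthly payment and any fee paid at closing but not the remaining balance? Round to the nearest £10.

£30,430

Monthly rate = 6.59%/12 = 0.0054917; payment = 53,750 × 0.0054917 / (1 − (1+0.0054917)^−72) = £905.84.
Total outlay = 33 × £905.84 + £537.50 = £30,430.22.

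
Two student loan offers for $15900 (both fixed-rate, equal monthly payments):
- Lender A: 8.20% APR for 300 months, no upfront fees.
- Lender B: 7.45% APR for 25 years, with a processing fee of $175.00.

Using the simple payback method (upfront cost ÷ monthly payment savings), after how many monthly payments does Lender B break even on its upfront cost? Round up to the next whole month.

Lender A: at 8.20% the monthly rate is 0.0068333, so the payment is 15,900 × 0.0068333 / (1 − 1.0068333^−300) = $124.83.
Lender B: monthly rate = 7.45%/12 = 0.0062083; payment = 15,900 × 0.0062083 / (1 − (1+0.0062083)^−300) = $116.98.
Monthly savings = $124.83 − $116.98 = $7.85.
Break-even = $175.00 / $7.85 = 22.29 → 23 months.

23 months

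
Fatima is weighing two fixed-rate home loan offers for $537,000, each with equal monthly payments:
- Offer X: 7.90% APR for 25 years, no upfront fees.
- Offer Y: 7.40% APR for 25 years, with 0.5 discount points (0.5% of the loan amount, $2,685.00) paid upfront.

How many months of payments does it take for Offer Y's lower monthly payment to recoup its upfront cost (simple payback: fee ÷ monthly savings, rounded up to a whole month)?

16 months

Offer X: monthly rate = 7.9%/12 = 0.0065833; payment = 537,000 × 0.0065833 / (1 − (1+0.0065833)^−300) = $4,109.14.
Offer Y: at 7.40% the monthly rate is 0.0061667, so the payment is 537,000 × 0.0061667 / (1 − 1.0061667^−300) = $3,933.52.
Monthly savings = $4,109.14 − $3,933.52 = $175.62.
Break-even = $2,685.00 / $175.62 = 15.29 → 16 months.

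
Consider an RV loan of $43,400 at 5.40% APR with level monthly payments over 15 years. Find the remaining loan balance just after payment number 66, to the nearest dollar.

$31,365

With monthly rate i = 5.4%/12 = 0.0045000, the balance after k of n payments is P · [(1+i)^n − (1+i)^k] / [(1+i)^n − 1].
(1+0.0045000)^180 = 2.24382713 and (1+0.0045000)^66 = 1.34491895, so the balance is 43,400 × (2.24382713 − 1.34491895) / (2.24382713 − 1) = $31,364.98.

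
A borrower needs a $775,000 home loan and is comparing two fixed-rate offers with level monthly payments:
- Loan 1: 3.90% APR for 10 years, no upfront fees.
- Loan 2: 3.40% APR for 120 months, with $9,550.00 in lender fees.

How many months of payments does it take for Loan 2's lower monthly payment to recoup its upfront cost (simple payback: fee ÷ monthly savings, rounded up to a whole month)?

Loan 1: monthly rate = 3.9%/12 = 0.0032500; payment = 775,000 × 0.0032500 / (1 − (1+0.0032500)^−120) = $7,809.72.
Loan 2: monthly rate = 3.4%/12 = 0.0028333; payment = 775,000 × 0.0028333 / (1 − (1+0.0028333)^−120) = $7,627.40.
Monthly savings = $7,809.72 − $7,627.40 = $182.32.
Break-even = $9,550.00 / $182.32 = 52.38 → 53 months.

53 months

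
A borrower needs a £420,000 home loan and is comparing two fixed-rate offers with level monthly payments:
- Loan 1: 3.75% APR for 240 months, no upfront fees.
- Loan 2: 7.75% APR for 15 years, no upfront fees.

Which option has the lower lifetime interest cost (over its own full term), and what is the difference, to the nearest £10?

Loan 1: monthly rate = 3.75%/12 = 0.0031250; payment = 420,000 × 0.0031250 / (1 − (1+0.0031250)^−240) = £2,490.13.
Total interest on Loan 1 = 240 × £2,490.13 − £420,000 = £177,631.20.
Loan 2: at 7.75% the monthly rate is 0.0064583, so the payment is 420,000 × 0.0064583 / (1 − 1.0064583^−180) = £3,953.36.
Total interest on Loan 2 = 180 × £3,953.36 − £420,000 = £291,604.80.
Loan 1 is lower by £113,973.60.

Loan 1 by £113,970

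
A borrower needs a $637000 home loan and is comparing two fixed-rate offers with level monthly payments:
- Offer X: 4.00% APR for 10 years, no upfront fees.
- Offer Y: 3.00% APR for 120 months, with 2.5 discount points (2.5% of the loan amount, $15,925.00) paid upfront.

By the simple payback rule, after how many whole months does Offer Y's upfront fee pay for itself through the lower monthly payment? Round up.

54 months

Offer X: monthly rate = 4%/12 = 0.0033333; payment = 637,000 × 0.0033333 / (1 − (1+0.0033333)^−120) = $6,449.32.
Offer Y: monthly rate = 3%/12 = 0.0025000; payment = 637,000 × 0.0025000 / (1 − (1+0.0025000)^−120) = $6,150.92.
Monthly savings = $6,449.32 − $6,150.92 = $298.40.
Break-even = $15,925.00 / $298.40 = 53.37 → 54 months.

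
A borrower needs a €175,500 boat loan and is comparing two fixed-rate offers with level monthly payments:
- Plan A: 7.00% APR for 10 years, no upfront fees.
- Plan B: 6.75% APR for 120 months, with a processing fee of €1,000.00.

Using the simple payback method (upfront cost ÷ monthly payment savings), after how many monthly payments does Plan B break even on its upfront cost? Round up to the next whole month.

45 months

Plan A: at 7.00% the monthly rate is 0.0058333, so the payment is 175,500 × 0.0058333 / (1 − 1.0058333^−120) = €2,037.70.
Plan B: monthly rate = 6.75%/12 = 0.0056250; payment = 175,500 × 0.0056250 / (1 − (1+0.0056250)^−120) = €2,015.16.
Monthly savings = €2,037.70 − €2,015.16 = €22.54.
Break-even = €1,000.00 / €22.54 = 44.37 → 45 months.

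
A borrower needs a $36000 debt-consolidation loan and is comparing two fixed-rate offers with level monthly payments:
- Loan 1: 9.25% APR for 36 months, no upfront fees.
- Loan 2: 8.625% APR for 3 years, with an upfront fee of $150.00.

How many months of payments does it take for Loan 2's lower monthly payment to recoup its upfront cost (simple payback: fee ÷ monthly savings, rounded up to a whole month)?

15 months

Loan 1: monthly rate = 9.25%/12 = 0.0077083; payment = 36,000 × 0.0077083 / (1 − (1+0.0077083)^−36) = $1,148.98.
Loan 2: at 8.625% the monthly rate is 0.0071875, so the payment is 36,000 × 0.0071875 / (1 − 1.0071875^−36) = $1,138.52.
Monthly savings = $1,148.98 − $1,138.52 = $10.46.
Break-even = $150.00 / $10.46 = 14.34 → 15 months.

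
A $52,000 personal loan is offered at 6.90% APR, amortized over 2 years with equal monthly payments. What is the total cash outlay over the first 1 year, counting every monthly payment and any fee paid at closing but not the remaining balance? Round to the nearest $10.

$27,910

Monthly rate = 6.9%/12 = 0.0057500; payment = 52,000 × 0.0057500 / (1 − (1+0.0057500)^−24) = $2,325.82.
Total outlay = 12 × $2,325.82 = $27,909.84.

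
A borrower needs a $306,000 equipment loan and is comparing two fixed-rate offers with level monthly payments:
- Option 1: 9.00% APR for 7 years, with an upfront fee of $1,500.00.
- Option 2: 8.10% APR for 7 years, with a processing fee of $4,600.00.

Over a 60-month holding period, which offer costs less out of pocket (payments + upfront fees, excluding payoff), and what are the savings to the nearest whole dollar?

Option 2 by $5,217

Option 1: at 9.00% the monthly rate is 0.0075000, so the payment is 306,000 × 0.0075000 / (1 − 1.0075000^−84) = $4,923.26.
Option 2: monthly rate = 8.1%/12 = 0.0067500; payment = 306,000 × 0.0067500 / (1 − (1+0.0067500)^−84) = $4,784.64.
Over 60 months: Option 1 costs 60 × $4,923.26 + $1,500.00 = $296,895.60; Option 2 costs 60 × $4,784.64 + $4,600.00 = $291,678.40.
Option 2 is cheaper by $296,895.60 − $291,678.40 = $5,217.20.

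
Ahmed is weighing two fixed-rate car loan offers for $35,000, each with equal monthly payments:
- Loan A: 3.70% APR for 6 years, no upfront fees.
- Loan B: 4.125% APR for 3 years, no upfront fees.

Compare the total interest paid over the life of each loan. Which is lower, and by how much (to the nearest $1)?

Loan A: monthly rate = 3.7%/12 = 0.0030833; payment = 35,000 × 0.0030833 / (1 − (1+0.0030833)^−72) = $542.81.
Total interest on Loan A = 72 × $542.81 − $35,000 = $4,082.32.
Loan B: at 4.125% the monthly rate is 0.0034375, so the payment is 35,000 × 0.0034375 / (1 − 1.0034375^−36) = $1,035.29.
Total interest on Loan B = 36 × $1,035.29 − $35,000 = $2,270.44.
Loan B is lower by $1,811.88.

Loan B by $1,812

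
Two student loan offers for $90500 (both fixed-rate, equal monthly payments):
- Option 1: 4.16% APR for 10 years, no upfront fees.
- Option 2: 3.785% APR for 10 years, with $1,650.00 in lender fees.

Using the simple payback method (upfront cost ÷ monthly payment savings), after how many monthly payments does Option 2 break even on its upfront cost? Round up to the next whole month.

103 months

Option 1: at 4.16% the monthly rate is 0.0034667, so the payment is 90,500 × 0.0034667 / (1 − 1.0034667^−120) = $923.17.
Option 2: monthly rate = 3.785%/12 = 0.0031542; payment = 90,500 × 0.0031542 / (1 − (1+0.0031542)^−120) = $907.05.
Monthly savings = $923.17 − $907.05 = $16.12.
Break-even = $1,650.00 / $16.12 = 102.36 → 103 months.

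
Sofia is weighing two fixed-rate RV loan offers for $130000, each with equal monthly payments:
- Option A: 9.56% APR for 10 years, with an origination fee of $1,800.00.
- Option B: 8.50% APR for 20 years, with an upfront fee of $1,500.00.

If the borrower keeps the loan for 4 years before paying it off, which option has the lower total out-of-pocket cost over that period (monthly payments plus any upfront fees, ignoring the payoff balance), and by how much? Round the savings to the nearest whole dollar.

Option B by $27,097

Option A: at 9.56% the monthly rate is 0.0079667, so the payment is 130,000 × 0.0079667 / (1 − 1.0079667^−120) = $1,686.44.
Option B: monthly rate = 8.5%/12 = 0.0070833; payment = 130,000 × 0.0070833 / (1 − (1+0.0070833)^−240) = $1,128.17.
Over 48 months: Option A costs 48 × $1,686.44 + $1,800.00 = $82,749.12; Option B costs 48 × $1,128.17 + $1,500.00 = $55,652.16.
Option B is cheaper by $82,749.12 − $55,652.16 = $27,096.96.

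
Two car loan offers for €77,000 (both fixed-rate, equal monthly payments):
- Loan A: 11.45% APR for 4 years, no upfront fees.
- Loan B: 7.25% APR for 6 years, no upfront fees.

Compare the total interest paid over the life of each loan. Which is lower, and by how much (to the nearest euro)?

Loan A: at 11.45% the monthly rate is 0.0095417, so the payment is 77,000 × 0.0095417 / (1 − 1.0095417^−48) = €2,006.97.
Total interest on Loan A = 48 × €2,006.97 − €77,000 = €19,334.56.
Loan B: at 7.25% the monthly rate is 0.0060417, so the payment is 77,000 × 0.0060417 / (1 − 1.0060417^−72) = €1,322.04.
Total interest on Loan B = 72 × €1,322.04 − €77,000 = €18,186.88.
Loan B is lower by €1,147.68.

Loan B by €1,148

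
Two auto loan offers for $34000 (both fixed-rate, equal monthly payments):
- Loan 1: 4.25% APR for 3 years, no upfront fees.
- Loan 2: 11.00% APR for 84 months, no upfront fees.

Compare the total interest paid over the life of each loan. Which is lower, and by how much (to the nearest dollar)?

Loan 1: at 4.25% the monthly rate is 0.0035417, so the payment is 34,000 × 0.0035417 / (1 − 1.0035417^−36) = $1,007.60.
Total interest on Loan 1 = 36 × $1,007.60 − $34,000 = $2,273.60.
Loan 2: monthly rate = 11%/12 = 0.0091667; payment = 34,000 × 0.0091667 / (1 − (1+0.0091667)^−84) = $582.16.
Total interest on Loan 2 = 84 × $582.16 − $34,000 = $14,901.44.
Loan 1 is lower by $12,627.84.

Loan 1 by $12,628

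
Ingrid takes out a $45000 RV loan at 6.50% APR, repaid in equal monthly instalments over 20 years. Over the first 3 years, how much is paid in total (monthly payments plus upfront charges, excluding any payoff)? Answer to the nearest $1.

At 6.50% the monthly rate is 0.0054167, so the payment is 45,000 × 0.0054167 / (1 − 1.0054167^−240) = $335.51.
Total outlay = 36 × $335.51 = $12,078.36.

$12,078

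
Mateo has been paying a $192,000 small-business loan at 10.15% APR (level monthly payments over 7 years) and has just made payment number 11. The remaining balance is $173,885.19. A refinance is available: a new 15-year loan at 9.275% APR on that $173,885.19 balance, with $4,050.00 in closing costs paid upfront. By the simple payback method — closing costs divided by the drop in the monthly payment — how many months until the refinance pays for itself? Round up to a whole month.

3 months

Current payment = 192,000 × 10.15%/12 / (1 − (1+0.0084583)^−84) = $3,202.33.
Refinanced payment = 173,885.19 × 0.0077292 / (1 − (1+0.0077292)^−180) = $1,792.22.
Monthly savings = $3,202.33 − $1,792.22 = $1,410.11.
Break-even = $4,050.00 / $1,410.11 = 2.87 → 3 months.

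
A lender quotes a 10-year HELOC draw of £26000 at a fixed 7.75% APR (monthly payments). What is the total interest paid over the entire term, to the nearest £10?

£11,440

At 7.75% the monthly rate is 0.0064583, so the payment is 26,000 × 0.0064583 / (1 − 1.0064583^−120) = £312.03.
Total paid = 120 × £312.03 = £37,443.60; interest = £37,443.60 − £26,000 = £11,443.60.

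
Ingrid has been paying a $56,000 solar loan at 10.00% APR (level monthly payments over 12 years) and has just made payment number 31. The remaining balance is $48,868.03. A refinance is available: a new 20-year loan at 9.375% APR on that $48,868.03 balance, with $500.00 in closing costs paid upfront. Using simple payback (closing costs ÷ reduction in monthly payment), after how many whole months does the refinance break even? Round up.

3 months

Current payment = 56,000 × 10%/12 / (1 − (1+0.0083333)^−144) = $669.24.
Refinanced payment = 48,868.03 × 0.0078125 / (1 − (1+0.0078125)^−240) = $451.53.
Monthly savings = $669.24 − $451.53 = $217.71.
Break-even = $500.00 / $217.71 = 2.30 → 3 months.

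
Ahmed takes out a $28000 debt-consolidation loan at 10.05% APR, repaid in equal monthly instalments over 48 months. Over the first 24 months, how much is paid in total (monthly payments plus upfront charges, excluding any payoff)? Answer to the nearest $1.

At 10.05% the monthly rate is 0.0083750, so the payment is 28,000 × 0.0083750 / (1 − 1.0083750^−48) = $710.82.
Total outlay = 24 × $710.82 = $17,059.68.

$17,060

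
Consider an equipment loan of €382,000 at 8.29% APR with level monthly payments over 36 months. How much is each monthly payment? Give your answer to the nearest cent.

At 8.29% the monthly rate is 0.0069083, so the payment is 382,000 × 0.0069083 / (1 − 1.0069083^−36) = €12,021.66.

€12,021.66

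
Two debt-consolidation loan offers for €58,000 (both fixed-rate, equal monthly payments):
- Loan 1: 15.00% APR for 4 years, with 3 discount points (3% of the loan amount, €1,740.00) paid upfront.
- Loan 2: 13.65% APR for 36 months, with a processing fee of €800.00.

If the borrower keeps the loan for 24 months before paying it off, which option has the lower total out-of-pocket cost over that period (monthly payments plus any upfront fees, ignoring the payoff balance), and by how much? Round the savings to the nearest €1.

Loan 1 by €7,659

Loan 1: at 15.00% the monthly rate is 0.0125000, so the payment is 58,000 × 0.0125000 / (1 − 1.0125000^−48) = €1,614.18.
Loan 2: at 13.65% the monthly rate is 0.0113750, so the payment is 58,000 × 0.0113750 / (1 − 1.0113750^−36) = €1,972.46.
Over 24 months: Loan 1 costs 24 × €1,614.18 + €1,740.00 = €40,480.32; Loan 2 costs 24 × €1,972.46 + €800.00 = €48,139.04.
Loan 1 is cheaper by €48,139.04 − €40,480.32 = €7,658.72.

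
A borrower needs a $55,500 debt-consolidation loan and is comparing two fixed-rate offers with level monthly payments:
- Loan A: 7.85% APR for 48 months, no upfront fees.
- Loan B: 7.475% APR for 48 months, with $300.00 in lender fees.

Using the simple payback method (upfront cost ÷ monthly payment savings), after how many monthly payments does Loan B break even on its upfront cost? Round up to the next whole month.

Loan A: monthly rate = 7.85%/12 = 0.0065417; payment = 55,500 × 0.0065417 / (1 − (1+0.0065417)^−48) = $1,351.01.
Loan B: monthly rate = 7.475%/12 = 0.0062292; payment = 55,500 × 0.0062292 / (1 − (1+0.0062292)^−48) = $1,341.28.
Monthly savings = $1,351.01 − $1,341.28 = $9.73.
Break-even = $300.00 / $9.73 = 30.83 → 31 months.

31 months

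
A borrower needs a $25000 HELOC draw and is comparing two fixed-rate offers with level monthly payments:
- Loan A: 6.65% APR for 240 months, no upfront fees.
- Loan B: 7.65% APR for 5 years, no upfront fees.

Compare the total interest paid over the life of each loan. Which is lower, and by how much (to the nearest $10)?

Loan A: at 6.65% the monthly rate is 0.0055417, so the payment is 25,000 × 0.0055417 / (1 − 1.0055417^−240) = $188.61.
Total interest on Loan A = 240 × $188.61 − $25,000 = $20,266.40.
Loan B: at 7.65% the monthly rate is 0.0063750, so the payment is 25,000 × 0.0063750 / (1 − 1.0063750^−60) = $502.73.
Total interest on Loan B = 60 × $502.73 − $25,000 = $5,163.80.
Loan B is lower by $15,102.60.

Loan B by $15,100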